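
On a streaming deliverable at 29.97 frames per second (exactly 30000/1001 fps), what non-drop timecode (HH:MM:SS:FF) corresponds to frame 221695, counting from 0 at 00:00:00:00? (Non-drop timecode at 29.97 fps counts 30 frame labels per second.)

221695 ÷ 30 = 7389 full seconds, remainder 25 frames.
7389 s = 2 h 3 min 9 s.
Timecode: 02:03:09:25.

02:03:09:25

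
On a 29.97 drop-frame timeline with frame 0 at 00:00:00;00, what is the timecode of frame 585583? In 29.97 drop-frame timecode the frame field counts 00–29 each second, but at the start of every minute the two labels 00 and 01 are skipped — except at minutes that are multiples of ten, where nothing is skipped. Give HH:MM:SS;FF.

Each 10-minute DF block holds 10 × 60 × 30 − 9 × 2 = 17982 frames. 585583 ÷ 17982 → 32 full blocks, remainder 10159.
Within the partial block the first minute is 1800 frames and each further minute 1798, so 5 further minute boundaries passed. Total skipped labels = 18 × 32 + 2 × 5 = 586.
Non-drop label index = 585583 + 586 = 586169; at 30 labels/s that is 05:25:38:29, i.e. DF 05:25:38;29.

05:25:38;29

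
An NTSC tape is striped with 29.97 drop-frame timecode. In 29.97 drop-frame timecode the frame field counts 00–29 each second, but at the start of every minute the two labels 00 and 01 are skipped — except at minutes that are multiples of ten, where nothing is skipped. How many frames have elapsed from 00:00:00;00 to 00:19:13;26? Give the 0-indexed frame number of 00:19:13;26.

34580

Complete 10-minute blocks: 1, each 17982 frames → 17982.
Remaining 9 whole minutes in the current block: 1800 + 8 × 1798 = 16184 frames.
Within the current minute: 13 × 30 + 26 − 2 = 414 (labels ;00/;01 skipped at this minute). Total = 17982 + 16184 + 414 = 34580.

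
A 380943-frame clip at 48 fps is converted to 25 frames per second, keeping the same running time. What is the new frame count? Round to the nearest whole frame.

Frames at target rate = 380943 × (25) / (48) = 3174525/16 ≈ 198407.812.
Nearest whole frame: 198408.

198408 frames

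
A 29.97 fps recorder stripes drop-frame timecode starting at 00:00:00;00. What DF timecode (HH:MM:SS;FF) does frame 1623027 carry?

15:02:35;01

Ten DF minutes hold 17982 frames, so frame 1623027 lies in block 90 (frames 1618380–1636361) with 4647 frames into that block.
The block's first minute is 1800 frames and the rest 1798 each; 4647 frames reaches minute 2, so 90 × 18 + 2 × 2 = 1624 labels have been skipped so far.
Adding those back, label number 1623027 + 1624 = 1624651 at 30 labels/s is 54155 s + 1 f = 15 h 2 min 35 s frame 1, i.e. 15:02:35;01.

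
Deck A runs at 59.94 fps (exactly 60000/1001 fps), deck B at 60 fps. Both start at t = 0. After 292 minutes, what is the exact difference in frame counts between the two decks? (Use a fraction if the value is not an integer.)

1051200/1001 frames

292 min = 17520 s.
A emits 60000/1001 × 17520 = 1051200000/1001 frames; B emits 60 × 17520 = 1051200.
Difference = 1051200/1001 frames (≈ 1050.1499); B is ahead of A.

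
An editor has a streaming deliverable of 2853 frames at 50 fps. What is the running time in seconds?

57.06 seconds

Running time = 2853 / (50) = 57.06 s.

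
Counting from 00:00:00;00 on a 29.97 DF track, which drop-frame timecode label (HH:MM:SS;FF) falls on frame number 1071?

00:00:35;21

Each 10-minute DF block holds 10 × 60 × 30 − 9 × 2 = 17982 frames. 1071 ÷ 17982 → 0 full blocks, remainder 1071.
Within the partial block the first minute is 1800 frames and each further minute 1798, so 0 further minute boundaries passed. Total skipped labels = 18 × 0 + 2 × 0 = 0.
Non-drop label index = 1071 + 0 = 1071; at 30 labels/s that is 00:00:35:21, i.e. DF 00:00:35;21.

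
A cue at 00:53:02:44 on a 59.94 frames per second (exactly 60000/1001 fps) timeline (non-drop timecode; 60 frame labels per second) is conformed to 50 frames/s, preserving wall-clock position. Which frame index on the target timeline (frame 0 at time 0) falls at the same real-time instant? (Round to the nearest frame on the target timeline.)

frame 159296

Source frame index: (0×3600 + 53×60 + 2) × 60 + 44 = 190964.
Real time: 190964 / (60000/1001) = 47788741/15000 s.
Target frame: (47788741/15000) × (50) = 47788741/300 ≈ 159295.803 → 159296.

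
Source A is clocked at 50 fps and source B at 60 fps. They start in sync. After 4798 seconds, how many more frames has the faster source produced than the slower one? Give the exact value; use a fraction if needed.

47980 frames

A emits 50 × 4798 = 239900 frames; B emits 60 × 4798 = 287880.
Difference = 47980 frames; B is ahead of A.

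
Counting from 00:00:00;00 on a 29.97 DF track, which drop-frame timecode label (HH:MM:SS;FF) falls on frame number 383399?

03:33:12;23

Ten DF minutes hold 17982 frames, so frame 383399 lies in block 21 (frames 377622–395603) with 5777 frames into that block.
The block's first minute is 1800 frames and the rest 1798 each; 5777 frames reaches minute 3, so 21 × 18 + 3 × 2 = 384 labels have been skipped so far.
Adding those back, label number 383399 + 384 = 383783 at 30 labels/s is 12792 s + 23 f = 3 h 33 min 12 s frame 23, i.e. 03:33:12;23.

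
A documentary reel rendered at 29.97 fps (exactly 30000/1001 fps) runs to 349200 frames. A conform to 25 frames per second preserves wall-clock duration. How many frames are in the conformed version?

Target frames = source frames × (target rate / source rate) = 349200 × (25)/(30000/1001) = 349200 × 1001/1200 = 291291.

291291 frames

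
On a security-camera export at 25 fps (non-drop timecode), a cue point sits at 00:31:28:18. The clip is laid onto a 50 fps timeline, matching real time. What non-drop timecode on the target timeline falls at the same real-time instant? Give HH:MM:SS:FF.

Source frame index: (0×3600 + 31×60 + 28) × 25 + 18 = 47218.
Real time: 47218 / (25) = 47218/25 s.
Target frame: (47218/25) × (50) = 94436.
At 50 labels/s: frame 94436 → 00:31:28:36.

00:31:28:36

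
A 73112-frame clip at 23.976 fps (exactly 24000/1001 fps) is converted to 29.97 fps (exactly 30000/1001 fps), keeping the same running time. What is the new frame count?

91390 frames

Target frames = source frames × (target rate / source rate) = 73112 × (30000/1001)/(24000/1001) = 73112 × 5/4 = 91390.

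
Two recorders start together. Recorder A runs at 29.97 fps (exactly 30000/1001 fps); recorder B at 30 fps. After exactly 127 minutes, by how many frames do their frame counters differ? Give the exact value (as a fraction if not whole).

228600/1001 frames

127 min = 7620 s.
A emits 30000/1001 × 7620 = 228600000/1001 frames; B emits 30 × 7620 = 228600.
Difference = 228600/1001 frames (≈ 228.3716); B is ahead of A.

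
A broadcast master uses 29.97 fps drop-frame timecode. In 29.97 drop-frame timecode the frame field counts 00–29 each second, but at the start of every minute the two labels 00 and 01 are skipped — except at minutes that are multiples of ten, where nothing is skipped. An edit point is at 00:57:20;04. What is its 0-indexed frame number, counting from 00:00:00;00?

103100

As if non-drop at 30 labels/s: (0 × 3600 + 57 × 60 + 20) × 30 + 4 = 103204.
Minute boundaries passed: 57; those not divisible by 10: 57 − 5 = 52; dropped labels = 2 × 52 = 104.
Actual frame index = 103204 − 104 = 103100.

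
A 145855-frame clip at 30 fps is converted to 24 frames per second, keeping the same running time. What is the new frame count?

116684 frames

Target frames = source frames × (target rate / source rate) = 145855 × (24)/(30) = 145855 × 4/5 = 116684.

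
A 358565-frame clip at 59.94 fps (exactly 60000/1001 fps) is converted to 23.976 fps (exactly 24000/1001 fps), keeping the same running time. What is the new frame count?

Target frames = source frames × (target rate / source rate) = 358565 × (24000/1001)/(60000/1001) = 358565 × 2/5 = 143426.

143426 frames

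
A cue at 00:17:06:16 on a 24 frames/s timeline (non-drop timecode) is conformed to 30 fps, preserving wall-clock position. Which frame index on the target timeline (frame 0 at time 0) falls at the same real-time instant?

frame 30800

Source frame index: (0×3600 + 17×60 + 6) × 24 + 16 = 24640.
Real time: 24640 / (24) = 3080/3 s.
Target frame: (3080/3) × (30) = 30800.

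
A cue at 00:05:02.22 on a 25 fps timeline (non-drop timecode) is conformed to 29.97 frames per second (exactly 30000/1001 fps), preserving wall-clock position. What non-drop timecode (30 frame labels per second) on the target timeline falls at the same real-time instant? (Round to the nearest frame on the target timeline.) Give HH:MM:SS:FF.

00:05:02:17

Source frame index: (0×3600 + 5×60 + 2) × 25 + 22 = 7572.
Real time: 7572 / (25) = 7572/25 s.
Target frame: (7572/25) × (30000/1001) = 9086400/1001 ≈ 9077.323 → 9077.
At 30 labels/s: frame 9077 → 00:05:02:17.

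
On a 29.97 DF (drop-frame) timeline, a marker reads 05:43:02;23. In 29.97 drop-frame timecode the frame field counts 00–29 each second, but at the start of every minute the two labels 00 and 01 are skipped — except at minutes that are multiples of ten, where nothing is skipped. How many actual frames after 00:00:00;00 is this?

616865

As if non-drop at 30 labels/s: (5 × 3600 + 43 × 60 + 2) × 30 + 23 = 617483.
Minute boundaries passed: 343; those not divisible by 10: 343 − 34 = 309; dropped labels = 2 × 309 = 618.
Actual frame index = 617483 − 618 = 616865.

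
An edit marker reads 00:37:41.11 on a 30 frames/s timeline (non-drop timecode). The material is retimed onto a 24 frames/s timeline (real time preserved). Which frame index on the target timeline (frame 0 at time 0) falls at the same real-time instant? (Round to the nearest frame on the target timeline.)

frame 54273

Source frame index: (0×3600 + 37×60 + 41) × 30 + 11 = 67841.
Real time: 67841 / (30) = 67841/30 s.
Target frame: (67841/30) × (24) = 271364/5 ≈ 54272.800 → 54273.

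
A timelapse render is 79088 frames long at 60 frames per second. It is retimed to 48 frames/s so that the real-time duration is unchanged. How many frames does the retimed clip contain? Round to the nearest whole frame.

Frames at target rate = 79088 × (48) / (60) = 316352/5 ≈ 63270.400.
Nearest whole frame: 63270.

63270 frames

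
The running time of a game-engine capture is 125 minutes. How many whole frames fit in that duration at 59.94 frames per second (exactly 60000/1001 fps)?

125 min = 7500 s.
Frames = 7500 × 60000/1001 = 450000000/1001 ≈ 449550.4496.
Complete frames: 449550.

449550 frames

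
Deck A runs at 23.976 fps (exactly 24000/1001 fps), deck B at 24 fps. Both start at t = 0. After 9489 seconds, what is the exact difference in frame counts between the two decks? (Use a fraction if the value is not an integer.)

A emits 24000/1001 × 9489 = 227736000/1001 frames; B emits 24 × 9489 = 227736.
Difference = 227736/1001 frames (≈ 227.5085); B is ahead of A.

227736/1001 frames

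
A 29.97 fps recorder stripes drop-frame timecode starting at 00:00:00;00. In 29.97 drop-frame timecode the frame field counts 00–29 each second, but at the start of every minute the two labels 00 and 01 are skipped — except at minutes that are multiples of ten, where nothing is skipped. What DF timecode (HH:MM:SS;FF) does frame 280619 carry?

02:36:03;11

Each 10-minute DF block holds 10 × 60 × 30 − 9 × 2 = 17982 frames. 280619 ÷ 17982 → 15 full blocks, remainder 10889.
Within the partial block the first minute is 1800 frames and each further minute 1798, so 6 further minute boundaries passed. Total skipped labels = 18 × 15 + 2 × 6 = 282.
Non-drop label index = 280619 + 282 = 280901; at 30 labels/s that is 02:36:03:11, i.e. DF 02:36:03;11.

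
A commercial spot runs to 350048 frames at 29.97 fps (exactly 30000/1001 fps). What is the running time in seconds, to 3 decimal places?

11679.935 seconds

Running time = 350048 × 1001/30000 = 21899878/1875 s ≈ 11679.935 s.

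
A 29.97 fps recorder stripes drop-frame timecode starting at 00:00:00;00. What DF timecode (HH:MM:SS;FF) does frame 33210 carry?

00:18:28;04

Ten DF minutes hold 17982 frames, so frame 33210 lies in block 1 (frames 17982–35963) with 15228 frames into that block.
The block's first minute is 1800 frames and the rest 1798 each; 15228 frames reaches minute 8, so 1 × 18 + 8 × 2 = 34 labels have been skipped so far.
Adding those back, label number 33210 + 34 = 33244 at 30 labels/s is 1108 s + 4 f = 0 h 18 min 28 s frame 4, i.e. 00:18:28;04.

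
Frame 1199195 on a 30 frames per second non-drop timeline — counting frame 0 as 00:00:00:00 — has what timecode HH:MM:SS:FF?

1199195 ÷ 30 = 39973 full seconds, remainder 5 frames.
39973 s = 11 h 6 min 13 s.
Timecode: 11:06:13:05.

11:06:13:05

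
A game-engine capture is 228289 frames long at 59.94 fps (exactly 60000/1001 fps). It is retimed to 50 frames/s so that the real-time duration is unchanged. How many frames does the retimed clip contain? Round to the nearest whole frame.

190431 frames

Frames at target rate = 228289 × (50) / (60000/1001) = 228517289/1200 ≈ 190431.074.
Nearest whole frame: 190431.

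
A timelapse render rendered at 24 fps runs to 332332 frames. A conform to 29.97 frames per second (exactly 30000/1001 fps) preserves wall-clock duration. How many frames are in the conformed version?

Target frames = source frames × (target rate / source rate) = 332332 × (30000/1001)/(24) = 332332 × 1250/1001 = 415000.

415000 frames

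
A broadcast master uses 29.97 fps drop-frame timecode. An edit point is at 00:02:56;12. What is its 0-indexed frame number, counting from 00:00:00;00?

Complete 10-minute blocks: 0, each 17982 frames → 0.
Remaining 2 whole minutes in the current block: 1800 + 1 × 1798 = 3598 frames.
Within the current minute: 56 × 30 + 12 − 2 = 1690 (labels ;00/;01 skipped at this minute). Total = 0 + 3598 + 1690 = 5288.

5288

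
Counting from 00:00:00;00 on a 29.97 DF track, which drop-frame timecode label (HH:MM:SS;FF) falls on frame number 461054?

04:16:23;26

Each 10-minute DF block holds 10 × 60 × 30 − 9 × 2 = 17982 frames. 461054 ÷ 17982 → 25 full blocks, remainder 11504.
Within the partial block the first minute is 1800 frames and each further minute 1798, so 6 further minute boundaries passed. Total skipped labels = 18 × 25 + 2 × 6 = 462.
Non-drop label index = 461054 + 462 = 461516; at 30 labels/s that is 04:16:23:26, i.e. DF 04:16:23;26.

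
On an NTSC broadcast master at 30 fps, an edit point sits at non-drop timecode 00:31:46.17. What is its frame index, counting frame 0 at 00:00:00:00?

frame 57197

Total seconds to the label: (0 × 3600 + 31 × 60 + 46) = 1906.
Frame index = 1906 × 30 + 17 = 57197.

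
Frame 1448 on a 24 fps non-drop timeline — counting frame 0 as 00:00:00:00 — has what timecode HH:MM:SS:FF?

1448 ÷ 24 = 60 full seconds, remainder 8 frames.
60 s = 0 h 1 min 0 s.
Timecode: 00:01:00:08.

00:01:00:08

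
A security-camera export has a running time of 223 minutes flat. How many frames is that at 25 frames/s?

223 min = 13380 s.
Frames = 13380 × 25 = 334500.

334500 frames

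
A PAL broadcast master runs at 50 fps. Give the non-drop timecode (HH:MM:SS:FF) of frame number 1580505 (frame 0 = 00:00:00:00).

1580505 ÷ 50 = 31610 full seconds, remainder 5 frames.
31610 s = 8 h 46 min 50 s.
Timecode: 08:46:50:05.

08:46:50:05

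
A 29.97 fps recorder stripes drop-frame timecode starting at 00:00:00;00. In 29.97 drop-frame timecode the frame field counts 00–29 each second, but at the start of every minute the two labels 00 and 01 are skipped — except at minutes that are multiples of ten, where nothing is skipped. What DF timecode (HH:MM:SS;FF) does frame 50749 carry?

Each 10-minute DF block holds 10 × 60 × 30 − 9 × 2 = 17982 frames. 50749 ÷ 17982 → 2 full blocks, remainder 14785.
Within the partial block the first minute is 1800 frames and each further minute 1798, so 8 further minute boundaries passed. Total skipped labels = 18 × 2 + 2 × 8 = 52.
Non-drop label index = 50749 + 52 = 50801; at 30 labels/s that is 00:28:13:11, i.e. DF 00:28:13;11.

00:28:13;11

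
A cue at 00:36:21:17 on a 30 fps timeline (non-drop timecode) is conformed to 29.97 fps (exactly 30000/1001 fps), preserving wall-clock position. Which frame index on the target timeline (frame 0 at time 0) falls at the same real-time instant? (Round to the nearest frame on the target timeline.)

Source frame index: (0×3600 + 36×60 + 21) × 30 + 17 = 65447.
Real time: 65447 / (30) = 65447/30 s.
Target frame: (65447/30) × (30000/1001) = 65447000/1001 ≈ 65381.618 → 65382.

frame 65382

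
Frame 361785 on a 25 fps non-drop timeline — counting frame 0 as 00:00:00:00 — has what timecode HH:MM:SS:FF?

361785 ÷ 25 = 14471 full seconds, remainder 10 frames.
14471 s = 4 h 1 min 11 s.
Timecode: 04:01:11:10.

04:01:11:10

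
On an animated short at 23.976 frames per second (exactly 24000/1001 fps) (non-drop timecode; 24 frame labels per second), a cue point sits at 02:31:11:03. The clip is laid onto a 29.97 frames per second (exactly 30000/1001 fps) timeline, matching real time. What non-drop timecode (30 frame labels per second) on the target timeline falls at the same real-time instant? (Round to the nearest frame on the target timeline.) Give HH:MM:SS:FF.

Source frame index: (2×3600 + 31×60 + 11) × 24 + 3 = 217707.
Real time: 217707 / (24000/1001) = 72641569/8000 s.
Target frame: (72641569/8000) × (30000/1001) = 1088535/4 ≈ 272133.750 → 272134.
At 30 labels/s: frame 272134 → 02:31:11:04.

02:31:11:04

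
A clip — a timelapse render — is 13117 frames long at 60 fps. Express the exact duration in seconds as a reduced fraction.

13117/60 seconds

Running time = 13117 ÷ (60) = 13117 × 1/60 = 13117/60 s.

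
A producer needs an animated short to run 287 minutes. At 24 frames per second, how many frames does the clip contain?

287 min = 17220 s.
Frames = 17220 × 24 = 413280.

413280 frames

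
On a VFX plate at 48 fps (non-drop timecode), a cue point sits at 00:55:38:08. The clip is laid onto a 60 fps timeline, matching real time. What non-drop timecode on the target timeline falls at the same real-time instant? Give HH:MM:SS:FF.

Source frame index: (0×3600 + 55×60 + 38) × 48 + 8 = 160232.
Real time: 160232 / (48) = 20029/6 s.
Target frame: (20029/6) × (60) = 200290.
At 60 labels/s: frame 200290 → 00:55:38:10.

00:55:38:10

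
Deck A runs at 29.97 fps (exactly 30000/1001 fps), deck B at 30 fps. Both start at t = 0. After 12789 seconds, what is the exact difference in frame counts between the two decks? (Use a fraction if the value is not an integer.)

54810/143 frames

A emits 30000/1001 × 12789 = 54810000/143 frames; B emits 30 × 12789 = 383670.
Difference = 54810/143 frames (≈ 383.2867); B is ahead of A.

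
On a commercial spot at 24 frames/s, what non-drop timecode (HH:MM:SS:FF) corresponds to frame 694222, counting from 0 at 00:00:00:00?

694222 ÷ 24 = 28925 full seconds, remainder 22 frames.
28925 s = 8 h 2 min 5 s.
Timecode: 08:02:05:22.

08:02:05:22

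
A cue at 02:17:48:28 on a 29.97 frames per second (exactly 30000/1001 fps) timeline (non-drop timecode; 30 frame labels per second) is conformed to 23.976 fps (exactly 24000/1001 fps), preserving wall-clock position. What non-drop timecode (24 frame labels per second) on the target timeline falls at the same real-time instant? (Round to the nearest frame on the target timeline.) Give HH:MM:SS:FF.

Source frame index: (2×3600 + 17×60 + 48) × 30 + 28 = 248068.
Real time: 248068 / (30000/1001) = 62079017/7500 s.
Target frame: (62079017/7500) × (24000/1001) = 992272/5 ≈ 198454.400 → 198454.
At 24 labels/s: frame 198454 → 02:17:48:22.

02:17:48:22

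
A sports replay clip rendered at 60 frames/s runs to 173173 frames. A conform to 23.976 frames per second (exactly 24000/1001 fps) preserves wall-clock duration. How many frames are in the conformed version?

69200 frames

Target frames = source frames × (target rate / source rate) = 173173 × (24000/1001)/(60) = 173173 × 400/1001 = 69200.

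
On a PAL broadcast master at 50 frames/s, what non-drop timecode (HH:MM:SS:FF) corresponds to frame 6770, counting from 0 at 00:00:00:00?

6770 ÷ 50 = 135 full seconds, remainder 20 frames.
135 s = 0 h 2 min 15 s.
Timecode: 00:02:15:20.

00:02:15:20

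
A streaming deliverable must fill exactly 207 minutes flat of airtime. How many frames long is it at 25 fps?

207 min = 12420 s.
Frames = 12420 × 25 = 310500.

310500 frames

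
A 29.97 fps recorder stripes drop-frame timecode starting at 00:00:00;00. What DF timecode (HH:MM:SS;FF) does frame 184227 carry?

01:42:27;01

Ten DF minutes hold 17982 frames, so frame 184227 lies in block 10 (frames 179820–197801) with 4407 frames into that block.
The block's first minute is 1800 frames and the rest 1798 each; 4407 frames reaches minute 2, so 10 × 18 + 2 × 2 = 184 labels have been skipped so far.
Adding those back, label number 184227 + 184 = 184411 at 30 labels/s is 6147 s + 1 f = 1 h 42 min 27 s frame 1, i.e. 01:42:27;01.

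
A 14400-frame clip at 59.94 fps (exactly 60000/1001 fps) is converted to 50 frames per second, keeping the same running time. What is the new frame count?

Target frames = source frames × (target rate / source rate) = 14400 × (50)/(60000/1001) = 14400 × 1001/1200 = 12012.

12012 frames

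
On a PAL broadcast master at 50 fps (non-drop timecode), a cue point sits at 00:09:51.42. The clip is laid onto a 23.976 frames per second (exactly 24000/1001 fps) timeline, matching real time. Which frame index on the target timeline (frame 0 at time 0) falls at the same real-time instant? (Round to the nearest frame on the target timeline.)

Source frame index: (0×3600 + 9×60 + 51) × 50 + 42 = 29592.
Real time: 29592 / (50) = 14796/25 s.
Target frame: (14796/25) × (24000/1001) = 14204160/1001 ≈ 14189.970 → 14190.

frame 14190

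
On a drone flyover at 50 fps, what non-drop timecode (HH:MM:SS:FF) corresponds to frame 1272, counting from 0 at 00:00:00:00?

1272 ÷ 50 = 25 full seconds, remainder 22 frames.
25 s = 0 h 0 min 25 s.
Timecode: 00:00:25:22.

00:00:25:22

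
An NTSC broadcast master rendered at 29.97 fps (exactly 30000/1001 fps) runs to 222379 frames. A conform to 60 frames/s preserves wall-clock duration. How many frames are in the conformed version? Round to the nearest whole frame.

445203 frames

Frames at target rate = 222379 × (60) / (30000/1001) = 222601379/500 ≈ 445202.758.
Nearest whole frame: 445203.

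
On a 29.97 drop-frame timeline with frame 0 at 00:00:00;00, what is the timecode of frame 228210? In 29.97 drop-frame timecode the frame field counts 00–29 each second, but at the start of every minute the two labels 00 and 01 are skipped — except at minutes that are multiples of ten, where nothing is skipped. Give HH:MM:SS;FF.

Ten DF minutes hold 17982 frames, so frame 228210 lies in block 12 (frames 215784–233765) with 12426 frames into that block.
The block's first minute is 1800 frames and the rest 1798 each; 12426 frames reaches minute 6, so 12 × 18 + 6 × 2 = 228 labels have been skipped so far.
Adding those back, label number 228210 + 228 = 228438 at 30 labels/s is 7614 s + 18 f = 2 h 6 min 54 s frame 18, i.e. 02:06:54;18.

02:06:54;18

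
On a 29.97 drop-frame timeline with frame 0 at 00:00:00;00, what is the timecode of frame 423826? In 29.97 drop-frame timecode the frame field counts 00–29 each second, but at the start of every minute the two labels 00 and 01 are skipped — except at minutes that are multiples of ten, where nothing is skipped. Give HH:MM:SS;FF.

Each 10-minute DF block holds 10 × 60 × 30 − 9 × 2 = 17982 frames. 423826 ÷ 17982 → 23 full blocks, remainder 10240.
Within the partial block the first minute is 1800 frames and each further minute 1798, so 5 further minute boundaries passed. Total skipped labels = 18 × 23 + 2 × 5 = 424.
Non-drop label index = 423826 + 424 = 424250; at 30 labels/s that is 03:55:41:20, i.e. DF 03:55:41;20.

03:55:41;20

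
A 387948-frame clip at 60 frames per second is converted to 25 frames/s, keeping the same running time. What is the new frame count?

Target frames = source frames × (target rate / source rate) = 387948 × (25)/(60) = 387948 × 5/12 = 161645.

161645 frames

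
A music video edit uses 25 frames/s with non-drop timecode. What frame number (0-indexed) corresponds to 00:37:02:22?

55572

Total seconds to the label: (0 × 3600 + 37 × 60 + 2) = 2222.
Frame index = 2222 × 25 + 22 = 55572.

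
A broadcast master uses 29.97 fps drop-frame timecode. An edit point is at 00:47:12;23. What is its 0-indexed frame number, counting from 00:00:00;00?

84897

As if non-drop at 30 labels/s: (0 × 3600 + 47 × 60 + 12) × 30 + 23 = 84983.
Minute boundaries passed: 47; those not divisible by 10: 47 − 4 = 43; dropped labels = 2 × 43 = 86.
Actual frame index = 84983 − 86 = 84897.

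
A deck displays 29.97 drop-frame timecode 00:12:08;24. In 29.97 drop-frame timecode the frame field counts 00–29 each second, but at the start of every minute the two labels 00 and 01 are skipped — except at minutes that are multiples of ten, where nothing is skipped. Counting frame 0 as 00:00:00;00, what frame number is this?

21842

As if non-drop at 30 labels/s: (0 × 3600 + 12 × 60 + 8) × 30 + 24 = 21864.
Minute boundaries passed: 12; those not divisible by 10: 12 − 1 = 11; dropped labels = 2 × 11 = 22.
Actual frame index = 21864 − 22 = 21842.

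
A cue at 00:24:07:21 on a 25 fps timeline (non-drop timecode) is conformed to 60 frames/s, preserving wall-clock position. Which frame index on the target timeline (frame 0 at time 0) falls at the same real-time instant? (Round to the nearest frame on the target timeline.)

Source frame index: (0×3600 + 24×60 + 7) × 25 + 21 = 36196.
Real time: 36196 / (25) = 36196/25 s.
Target frame: (36196/25) × (60) = 434352/5 ≈ 86870.400 → 86870.

frame 86870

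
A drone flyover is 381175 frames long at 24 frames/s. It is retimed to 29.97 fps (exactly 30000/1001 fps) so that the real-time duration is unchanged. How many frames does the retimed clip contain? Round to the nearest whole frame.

475993 frames

Frames at target rate = 381175 × (30000/1001) / (24) = 476468750/1001 ≈ 475992.757.
Nearest whole frame: 475993.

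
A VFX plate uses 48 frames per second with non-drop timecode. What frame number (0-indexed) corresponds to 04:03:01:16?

699904

Total seconds to the label: (4 × 3600 + 3 × 60 + 1) = 14581.
Frame index = 14581 × 48 + 16 = 699904.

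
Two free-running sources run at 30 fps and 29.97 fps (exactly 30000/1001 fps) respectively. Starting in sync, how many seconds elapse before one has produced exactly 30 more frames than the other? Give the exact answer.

The gap grows by |30000/1001 − 30| = 30/1001 frames per second.
Time for a 30-frame gap: 30 ÷ (30/1001) = 1001 s.

1001 seconds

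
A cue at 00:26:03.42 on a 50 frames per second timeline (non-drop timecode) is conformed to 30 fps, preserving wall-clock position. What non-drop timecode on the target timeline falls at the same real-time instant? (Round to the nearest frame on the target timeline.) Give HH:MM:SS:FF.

Source frame index: (0×3600 + 26×60 + 3) × 50 + 42 = 78192.
Real time: 78192 / (50) = 39096/25 s.
Target frame: (39096/25) × (30) = 234576/5 ≈ 46915.200 → 46915.
At 30 labels/s: frame 46915 → 00:26:03:25.

00:26:03:25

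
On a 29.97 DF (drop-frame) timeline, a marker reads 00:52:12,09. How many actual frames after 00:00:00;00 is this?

As if non-drop at 30 labels/s: (0 × 3600 + 52 × 60 + 12) × 30 + 9 = 93969.
Minute boundaries passed: 52; those not divisible by 10: 52 − 5 = 47; dropped labels = 2 × 47 = 94.
Actual frame index = 93969 − 94 = 93875.

93875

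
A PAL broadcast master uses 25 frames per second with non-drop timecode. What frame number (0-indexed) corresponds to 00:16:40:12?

Total seconds to the label: (0 × 3600 + 16 × 60 + 40) = 1000.
Frame index = 1000 × 25 + 12 = 25012.

frame 25012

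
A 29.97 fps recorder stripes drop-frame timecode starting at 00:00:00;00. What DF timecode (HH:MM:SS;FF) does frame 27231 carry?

00:15:08;19

Ten DF minutes hold 17982 frames, so frame 27231 lies in block 1 (frames 17982–35963) with 9249 frames into that block.
The block's first minute is 1800 frames and the rest 1798 each; 9249 frames reaches minute 5, so 1 × 18 + 5 × 2 = 28 labels have been skipped so far.
Adding those back, label number 27231 + 28 = 27259 at 30 labels/s is 908 s + 19 f = 0 h 15 min 8 s frame 19, i.e. 00:15:08;19.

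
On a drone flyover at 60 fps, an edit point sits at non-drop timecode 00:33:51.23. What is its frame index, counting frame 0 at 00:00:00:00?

121883

Total seconds to the label: (0 × 3600 + 33 × 60 + 51) = 2031.
Frame index = 2031 × 60 + 23 = 121883.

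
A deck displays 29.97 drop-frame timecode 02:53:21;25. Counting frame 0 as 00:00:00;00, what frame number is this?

311743

Complete 10-minute blocks: 17, each 17982 frames → 305694.
Remaining 3 whole minutes in the current block: 1800 + 2 × 1798 = 5396 frames.
Within the current minute: 21 × 30 + 25 − 2 = 653 (labels ;00/;01 skipped at this minute). Total = 305694 + 5396 + 653 = 311743.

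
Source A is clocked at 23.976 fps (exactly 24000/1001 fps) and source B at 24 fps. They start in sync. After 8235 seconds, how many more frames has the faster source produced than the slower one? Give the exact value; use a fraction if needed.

A emits 24000/1001 × 8235 = 197640000/1001 frames; B emits 24 × 8235 = 197640.
Difference = 197640/1001 frames (≈ 197.4426); B is ahead of A.

197640/1001 frames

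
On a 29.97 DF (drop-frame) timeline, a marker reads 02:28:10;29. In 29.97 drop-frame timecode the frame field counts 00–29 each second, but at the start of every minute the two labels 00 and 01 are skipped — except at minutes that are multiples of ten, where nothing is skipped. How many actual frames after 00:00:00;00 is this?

As if non-drop at 30 labels/s: (2 × 3600 + 28 × 60 + 10) × 30 + 29 = 266729.
Minute boundaries passed: 148; those not divisible by 10: 148 − 14 = 134; dropped labels = 2 × 134 = 268.
Actual frame index = 266729 − 268 = 266461.

266461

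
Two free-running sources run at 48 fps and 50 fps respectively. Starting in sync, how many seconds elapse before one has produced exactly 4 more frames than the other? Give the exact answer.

The gap grows by |50 − 48| = 2 frames per second.
Time for a 4-frame gap: 4 ÷ (2) = 2 s.

2 seconds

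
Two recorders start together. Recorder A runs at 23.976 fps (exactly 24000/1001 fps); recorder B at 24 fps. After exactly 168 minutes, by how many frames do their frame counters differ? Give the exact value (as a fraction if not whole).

168 min = 10080 s.
A emits 24000/1001 × 10080 = 34560000/143 frames; B emits 24 × 10080 = 241920.
Difference = 34560/143 frames (≈ 241.6783); B is ahead of A.

34560/143 frames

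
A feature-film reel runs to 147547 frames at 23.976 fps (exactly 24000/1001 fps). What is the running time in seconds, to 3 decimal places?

Running time = 147547 × 1001/24000 = 147694547/24000 s ≈ 6153.939 s.

6153.939 seconds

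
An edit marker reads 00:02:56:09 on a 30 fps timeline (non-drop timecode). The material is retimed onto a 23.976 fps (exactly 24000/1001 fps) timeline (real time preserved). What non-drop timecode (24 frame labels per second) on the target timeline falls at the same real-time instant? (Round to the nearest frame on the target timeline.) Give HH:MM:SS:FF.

00:02:56:03

Source frame index: (0×3600 + 2×60 + 56) × 30 + 9 = 5289.
Real time: 5289 / (30) = 1763/10 s.
Target frame: (1763/10) × (24000/1001) = 4231200/1001 ≈ 4226.973 → 4227.
At 24 labels/s: frame 4227 → 00:02:56:03.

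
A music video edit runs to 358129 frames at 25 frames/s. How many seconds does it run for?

14325.16 seconds

Running time = 358129 / (25) = 14325.16 s.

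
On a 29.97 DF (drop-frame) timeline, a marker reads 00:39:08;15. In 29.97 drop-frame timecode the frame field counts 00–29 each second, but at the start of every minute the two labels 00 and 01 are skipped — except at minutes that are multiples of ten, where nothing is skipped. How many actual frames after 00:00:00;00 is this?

Complete 10-minute blocks: 3, each 17982 frames → 53946.
Remaining 9 whole minutes in the current block: 1800 + 8 × 1798 = 16184 frames.
Within the current minute: 8 × 30 + 15 − 2 = 253 (labels ;00/;01 skipped at this minute). Total = 53946 + 16184 + 253 = 70383.

70383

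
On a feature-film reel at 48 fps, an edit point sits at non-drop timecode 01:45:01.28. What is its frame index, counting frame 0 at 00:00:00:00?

Total seconds to the label: (1 × 3600 + 45 × 60 + 1) = 6301.
Frame index = 6301 × 48 + 28 = 302476.

frame 302476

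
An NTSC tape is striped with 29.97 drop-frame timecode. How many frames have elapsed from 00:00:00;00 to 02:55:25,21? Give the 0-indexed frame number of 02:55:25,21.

315455

Complete 10-minute blocks: 17, each 17982 frames → 305694.
Remaining 5 whole minutes in the current block: 1800 + 4 × 1798 = 8992 frames.
Within the current minute: 25 × 30 + 21 − 2 = 769 (labels ;00/;01 skipped at this minute). Total = 305694 + 8992 + 769 = 315455.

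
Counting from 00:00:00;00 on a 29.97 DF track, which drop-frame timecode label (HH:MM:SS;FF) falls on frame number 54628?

00:30:22;22

Each 10-minute DF block holds 10 × 60 × 30 − 9 × 2 = 17982 frames. 54628 ÷ 17982 → 3 full blocks, remainder 682.
Within the partial block the first minute is 1800 frames and each further minute 1798, so 0 further minute boundaries passed. Total skipped labels = 18 × 3 + 2 × 0 = 54.
Non-drop label index = 54628 + 54 = 54682; at 30 labels/s that is 00:30:22:22, i.e. DF 00:30:22;22.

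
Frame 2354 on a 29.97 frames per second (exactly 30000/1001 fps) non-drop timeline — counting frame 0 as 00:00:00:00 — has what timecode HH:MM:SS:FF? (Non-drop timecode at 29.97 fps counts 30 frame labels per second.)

2354 ÷ 30 = 78 full seconds, remainder 14 frames.
78 s = 0 h 1 min 18 s.
Timecode: 00:01:18:14.

00:01:18:14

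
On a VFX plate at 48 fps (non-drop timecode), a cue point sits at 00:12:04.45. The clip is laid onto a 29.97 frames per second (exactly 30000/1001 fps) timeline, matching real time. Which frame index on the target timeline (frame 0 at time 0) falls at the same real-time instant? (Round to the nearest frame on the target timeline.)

frame 21726

Source frame index: (0×3600 + 12×60 + 4) × 48 + 45 = 34797.
Real time: 34797 / (48) = 11599/16 s.
Target frame: (11599/16) × (30000/1001) = 3106875/143 ≈ 21726.399 → 21726.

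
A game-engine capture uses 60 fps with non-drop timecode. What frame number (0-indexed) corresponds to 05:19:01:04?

frame 1148464

Total seconds to the label: (5 × 3600 + 19 × 60 + 1) = 19141.
Frame index = 19141 × 60 + 4 = 1148464.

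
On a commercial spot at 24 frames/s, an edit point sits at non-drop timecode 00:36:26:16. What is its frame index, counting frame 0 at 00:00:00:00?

Total seconds to the label: (0 × 3600 + 36 × 60 + 26) = 2186.
Frame index = 2186 × 24 + 16 = 52480.

52480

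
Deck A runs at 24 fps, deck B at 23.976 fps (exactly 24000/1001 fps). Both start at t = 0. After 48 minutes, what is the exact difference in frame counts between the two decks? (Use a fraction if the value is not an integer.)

69120/1001 frames

48 min = 2880 s.
A emits 24 × 2880 = 69120 frames; B emits 24000/1001 × 2880 = 69120000/1001.
Difference = 69120/1001 frames (≈ 69.0509); B is behind A.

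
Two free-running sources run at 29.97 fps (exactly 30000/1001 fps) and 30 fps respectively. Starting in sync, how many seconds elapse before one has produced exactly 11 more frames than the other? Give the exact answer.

The gap grows by |30 − 30000/1001| = 30/1001 frames per second.
Time for a 11-frame gap: 11 ÷ (30/1001) = 11011/30 s.

11011/30 seconds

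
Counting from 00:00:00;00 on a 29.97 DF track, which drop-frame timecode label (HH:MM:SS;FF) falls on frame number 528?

Each 10-minute DF block holds 10 × 60 × 30 − 9 × 2 = 17982 frames. 528 ÷ 17982 → 0 full blocks, remainder 528.
Within the partial block the first minute is 1800 frames and each further minute 1798, so 0 further minute boundaries passed. Total skipped labels = 18 × 0 + 2 × 0 = 0.
Non-drop label index = 528 + 0 = 528; at 30 labels/s that is 00:00:17:18, i.e. DF 00:00:17;18.

00:00:17;18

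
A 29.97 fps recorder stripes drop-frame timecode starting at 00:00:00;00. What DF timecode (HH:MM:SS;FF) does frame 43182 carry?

Each 10-minute DF block holds 10 × 60 × 30 − 9 × 2 = 17982 frames. 43182 ÷ 17982 → 2 full blocks, remainder 7218.
Within the partial block the first minute is 1800 frames and each further minute 1798, so 4 further minute boundaries passed. Total skipped labels = 18 × 2 + 2 × 4 = 44.
Non-drop label index = 43182 + 44 = 43226; at 30 labels/s that is 00:24:00:26, i.e. DF 00:24:00;26.

00:24:00;26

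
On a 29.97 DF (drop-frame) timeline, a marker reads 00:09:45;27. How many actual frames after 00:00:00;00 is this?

17559

Complete 10-minute blocks: 0, each 17982 frames → 0.
Remaining 9 whole minutes in the current block: 1800 + 8 × 1798 = 16184 frames.
Within the current minute: 45 × 30 + 27 − 2 = 1375 (labels ;00/;01 skipped at this minute). Total = 0 + 16184 + 1375 = 17559.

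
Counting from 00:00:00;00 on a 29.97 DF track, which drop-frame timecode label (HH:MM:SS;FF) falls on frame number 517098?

04:47:33;26

Each 10-minute DF block holds 10 × 60 × 30 − 9 × 2 = 17982 frames. 517098 ÷ 17982 → 28 full blocks, remainder 13602.
Within the partial block the first minute is 1800 frames and each further minute 1798, so 7 further minute boundaries passed. Total skipped labels = 18 × 28 + 2 × 7 = 518.
Non-drop label index = 517098 + 518 = 517616; at 30 labels/s that is 04:47:33:26, i.e. DF 04:47:33;26.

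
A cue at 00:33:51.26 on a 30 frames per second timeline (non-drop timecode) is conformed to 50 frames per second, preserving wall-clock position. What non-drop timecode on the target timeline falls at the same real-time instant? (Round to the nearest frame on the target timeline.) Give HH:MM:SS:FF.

Source frame index: (0×3600 + 33×60 + 51) × 30 + 26 = 60956.
Real time: 60956 / (30) = 30478/15 s.
Target frame: (30478/15) × (50) = 304780/3 ≈ 101593.333 → 101593.
At 50 labels/s: frame 101593 → 00:33:51:43.

00:33:51:43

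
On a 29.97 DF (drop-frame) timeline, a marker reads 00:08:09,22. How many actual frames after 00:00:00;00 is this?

14676

Complete 10-minute blocks: 0, each 17982 frames → 0.
Remaining 8 whole minutes in the current block: 1800 + 7 × 1798 = 14386 frames.
Within the current minute: 9 × 30 + 22 − 2 = 290 (labels ;00/;01 skipped at this minute). Total = 0 + 14386 + 290 = 14676.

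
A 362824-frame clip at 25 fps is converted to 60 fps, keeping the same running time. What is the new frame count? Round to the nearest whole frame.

Frames at target rate = 362824 × (60) / (25) = 4353888/5 ≈ 870777.600.
Nearest whole frame: 870778.

870778 frames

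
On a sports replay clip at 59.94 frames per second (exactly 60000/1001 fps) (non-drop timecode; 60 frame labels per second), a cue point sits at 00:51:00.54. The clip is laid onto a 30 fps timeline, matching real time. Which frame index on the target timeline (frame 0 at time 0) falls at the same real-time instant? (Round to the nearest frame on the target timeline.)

frame 91919

Source frame index: (0×3600 + 51×60 + 0) × 60 + 54 = 183654.
Real time: 183654 / (60000/1001) = 30639609/10000 s.
Target frame: (30639609/10000) × (30) = 91918827/1000 ≈ 91918.827 → 91919.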